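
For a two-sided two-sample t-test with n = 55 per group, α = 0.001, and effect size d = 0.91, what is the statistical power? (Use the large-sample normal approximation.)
Power ≈ 0.93

Power calculation (two-sample t-test, normal approximation):
z_β = d · √(n/2) - z_{α/2}
z_β = 0.91 · √(55/2) - 3.291
z_β = 0.91 · 5.244 - 3.291
z_β = 1.482

Power = Φ(z_β) = Φ(1.482) ≈ 0.931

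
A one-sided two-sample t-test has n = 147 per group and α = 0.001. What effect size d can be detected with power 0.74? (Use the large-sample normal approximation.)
d ≈ 0.44

Minimum detectable effect (two-sample t-test, normal approximation):
d = (z_α + z_β) / √(n/2)
d = (3.090 + 0.643) / √(147/2)
d = 3.734 / 8.573
d ≈ 0.44

By Cohen's convention (0.2 small / 0.5 medium / 0.8 large): small effect.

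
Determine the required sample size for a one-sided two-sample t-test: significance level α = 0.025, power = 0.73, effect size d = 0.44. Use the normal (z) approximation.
n = 69 per group

Sample size formula (two-sample t-test, normal approximation):
n = 2 · ((z_α + z_β) / d)²

z_α = 1.960 (for α = 0.025, one-sided)
z_β = 0.613 (for power = 0.73)
d = 0.44

n = 2 · ((1.960 + 0.613) / 0.44)²
n = 2 · (5.848)²
n ≈ 68.40
Round up to the next whole number: n = 69 per group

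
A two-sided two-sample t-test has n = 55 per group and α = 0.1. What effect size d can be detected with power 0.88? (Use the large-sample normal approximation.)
d ≈ 0.54

Minimum detectable effect (two-sample t-test, normal approximation):
d = (z_{α/2} + z_β) / √(n/2)
d = (1.645 + 1.175) / √(55/2)
d = 2.820 / 5.244
d ≈ 0.54

By Cohen's convention (0.2 small / 0.5 medium / 0.8 large): medium effect.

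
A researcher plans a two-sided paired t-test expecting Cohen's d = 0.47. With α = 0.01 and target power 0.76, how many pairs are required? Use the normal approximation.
n = 49 pairs

Sample size formula (paired t-test, normal approximation):
n = ((z_{α/2} + z_β) / d)²

z_{α/2} = 2.576 (for α = 0.01, two-sided)
z_β = 0.706 (for power = 0.76)
d = 0.47

n = ((2.576 + 0.706) / 0.47)²
n = (6.983)²
n ≈ 48.76
Round up to the next whole number: n = 49 pairs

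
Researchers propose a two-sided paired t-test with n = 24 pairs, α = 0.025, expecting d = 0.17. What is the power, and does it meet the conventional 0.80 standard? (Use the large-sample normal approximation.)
Power ≈ 0.08; the study is underpowered (power < 0.80)

Power calculation (paired t-test, normal approximation):
z_β = d · √n - z_{α/2}
z_β = 0.17 · √24 - 2.241
z_β = 0.17 · 4.899 - 2.241
z_β = -1.409

Power = Φ(z_β) = Φ(-1.409) ≈ 0.079

Effect size d = 0.17 is very small by Cohen's convention (0.2/0.5/0.8).

Threshold: power ≥ 0.80 is conventionally adequate.
Power ≈ 0.08 → the study is underpowered (power < 0.80).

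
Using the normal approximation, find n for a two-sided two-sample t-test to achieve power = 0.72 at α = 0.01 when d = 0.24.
n = 347 per group

Sample size formula (two-sample t-test, normal approximation):
n = 2 · ((z_{α/2} + z_β) / d)²

z_{α/2} = 2.576 (for α = 0.01, two-sided)
z_β = 0.583 (for power = 0.72)
d = 0.24

n = 2 · ((2.576 + 0.583) / 0.24)²
n = 2 · (13.163)²
n ≈ 346.53
Round up to the next whole number: n = 347 per group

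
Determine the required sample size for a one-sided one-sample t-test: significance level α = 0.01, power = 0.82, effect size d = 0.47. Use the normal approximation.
n = 48

Sample size formula (one-sample t-test, normal approximation):
n = ((z_α + z_β) / d)²

z_α = 2.326 (for α = 0.01, one-sided)
z_β = 0.915 (for power = 0.82)
d = 0.47

n = ((2.326 + 0.915) / 0.47)²
n = (6.896)²
n ≈ 47.55
Round up to the next whole number: n = 48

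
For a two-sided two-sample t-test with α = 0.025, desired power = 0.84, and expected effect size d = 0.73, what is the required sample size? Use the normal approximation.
n = 40 per group

Sample size formula (two-sample t-test, normal approximation):
n = 2 · ((z_{α/2} + z_β) / d)²

z_{α/2} = 2.241 (for α = 0.025, two-sided)
z_β = 0.994 (for power = 0.84)
d = 0.73

n = 2 · ((2.241 + 0.994) / 0.73)²
n = 2 · (4.432)²
n ≈ 39.29
Round up to the next whole number: n = 40 per group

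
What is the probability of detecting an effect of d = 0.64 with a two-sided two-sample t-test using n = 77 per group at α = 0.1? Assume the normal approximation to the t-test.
Power ≈ 0.99

Power calculation (two-sample t-test, normal approximation):
z_β = d · √(n/2) - z_{α/2}
z_β = 0.64 · √(77/2) - 1.645
z_β = 0.64 · 6.205 - 1.645
z_β = 2.326

Power = Φ(z_β) = Φ(2.326) ≈ 0.990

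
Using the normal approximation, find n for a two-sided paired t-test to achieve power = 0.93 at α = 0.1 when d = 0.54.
n = 34 pairs

Sample size formula (paired t-test, normal approximation):
n = ((z_{α/2} + z_β) / d)²

z_{α/2} = 1.645 (for α = 0.1, two-sided)
z_β = 1.476 (for power = 0.93)
d = 0.54

n = ((1.645 + 1.476) / 0.54)²
n = (5.780)²
n ≈ 33.41
Round up to the next whole number: n = 34 pairs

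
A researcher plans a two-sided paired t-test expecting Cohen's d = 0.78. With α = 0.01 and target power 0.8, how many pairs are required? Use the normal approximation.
n = 20 pairs

Sample size formula (paired t-test, normal approximation):
n = ((z_{α/2} + z_β) / d)²

z_{α/2} = 2.576 (for α = 0.01, two-sided)
z_β = 0.842 (for power = 0.8)
d = 0.78

n = ((2.576 + 0.842) / 0.78)²
n = (4.382)²
n ≈ 19.20
Round up to the next whole number: n = 20 pairs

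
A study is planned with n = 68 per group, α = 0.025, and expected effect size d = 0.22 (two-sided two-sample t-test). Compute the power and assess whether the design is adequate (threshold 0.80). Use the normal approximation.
Power ≈ 0.17; the study is underpowered (power < 0.80)

Power calculation (two-sample t-test, normal approximation):
z_β = d · √(n/2) - z_{α/2}
z_β = 0.22 · √(68/2) - 2.241
z_β = 0.22 · 5.831 - 2.241
z_β = -0.959

Power = Φ(z_β) = Φ(-0.959) ≈ 0.169

Effect size d = 0.22 is small by Cohen's convention (0.2/0.5/0.8).

Threshold: power ≥ 0.80 is conventionally adequate.
Power ≈ 0.17 → the study is underpowered (power < 0.80).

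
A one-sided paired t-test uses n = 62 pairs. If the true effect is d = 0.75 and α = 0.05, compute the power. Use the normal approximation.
Power ≈ 1.00

Power calculation (paired t-test, normal approximation):
z_β = d · √n - z_α
z_β = 0.75 · √62 - 1.645
z_β = 0.75 · 7.874 - 1.645
z_β = 4.261

Power = Φ(z_β) = Φ(4.261) ≈ 1.000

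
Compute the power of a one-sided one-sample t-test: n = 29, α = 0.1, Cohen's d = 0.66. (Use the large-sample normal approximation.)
Power ≈ 0.99

Power calculation (one-sample t-test, normal approximation):
z_β = d · √n - z_α
z_β = 0.66 · √29 - 1.282
z_β = 0.66 · 5.385 - 1.282
z_β = 2.273

Power = Φ(z_β) = Φ(2.273) ≈ 0.988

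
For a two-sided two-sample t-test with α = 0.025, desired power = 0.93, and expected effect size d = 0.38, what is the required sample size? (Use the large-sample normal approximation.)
n = 192 per group

Sample size formula (two-sample t-test, normal approximation):
n = 2 · ((z_{α/2} + z_β) / d)²

z_{α/2} = 2.241 (for α = 0.025, two-sided)
z_β = 1.476 (for power = 0.93)
d = 0.38

n = 2 · ((2.241 + 1.476) / 0.38)²
n = 2 · (9.782)²
n ≈ 191.38
Round up to the next whole number: n = 192 per group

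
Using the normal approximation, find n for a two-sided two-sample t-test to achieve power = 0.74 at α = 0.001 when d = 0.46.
n = 147 per group

Sample size formula (two-sample t-test, normal approximation):
n = 2 · ((z_{α/2} + z_β) / d)²

z_{α/2} = 3.291 (for α = 0.001, two-sided)
z_β = 0.643 (for power = 0.74)
d = 0.46

n = 2 · ((3.291 + 0.643) / 0.46)²
n = 2 · (8.552)²
n ≈ 146.27
Round up to the next whole number: n = 147 per group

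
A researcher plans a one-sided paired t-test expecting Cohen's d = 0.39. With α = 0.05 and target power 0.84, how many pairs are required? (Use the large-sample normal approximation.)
n = 46 pairs

Sample size formula (paired t-test, normal approximation):
n = ((z_α + z_β) / d)²

z_α = 1.645 (for α = 0.05, one-sided)
z_β = 0.994 (for power = 0.84)
d = 0.39

n = ((1.645 + 0.994) / 0.39)²
n = (6.767)²
n ≈ 45.79
Round up to the next whole number: n = 46 pairs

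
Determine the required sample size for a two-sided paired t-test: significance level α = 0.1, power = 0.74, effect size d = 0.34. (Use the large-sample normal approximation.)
n = 46 pairs

Sample size formula (paired t-test, normal approximation):
n = ((z_{α/2} + z_β) / d)²

z_{α/2} = 1.645 (for α = 0.1, two-sided)
z_β = 0.643 (for power = 0.74)
d = 0.34

n = ((1.645 + 0.643) / 0.34)²
n = (6.729)²
n ≈ 45.28
Round up to the next whole number: n = 46 pairs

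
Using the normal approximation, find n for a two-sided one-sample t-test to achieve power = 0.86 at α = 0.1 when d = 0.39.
n = 49

Sample size formula (one-sample t-test, normal approximation):
n = ((z_{α/2} + z_β) / d)²

z_{α/2} = 1.645 (for α = 0.1, two-sided)
z_β = 1.080 (for power = 0.86)
d = 0.39

n = ((1.645 + 1.080) / 0.39)²
n = (6.987)²
n ≈ 48.82
Round up to the next whole number: n = 49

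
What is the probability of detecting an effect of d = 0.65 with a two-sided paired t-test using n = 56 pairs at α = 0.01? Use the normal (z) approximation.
Power ≈ 0.99

Power calculation (paired t-test, normal approximation):
z_β = d · √n - z_{α/2}
z_β = 0.65 · √56 - 2.576
z_β = 0.65 · 7.483 - 2.576
z_β = 2.288

Power = Φ(z_β) = Φ(2.288) ≈ 0.989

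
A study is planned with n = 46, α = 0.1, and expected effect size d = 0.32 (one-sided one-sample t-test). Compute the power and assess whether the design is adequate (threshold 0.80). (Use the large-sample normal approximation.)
Power ≈ 0.81; the study is adequately powered (power ≥ 0.80)

Power calculation (one-sample t-test, normal approximation):
z_β = d · √n - z_α
z_β = 0.32 · √46 - 1.282
z_β = 0.32 · 6.782 - 1.282
z_β = 0.889

Power = Φ(z_β) = Φ(0.889) ≈ 0.813

Effect size d = 0.32 is small by Cohen's convention (0.2/0.5/0.8).

Threshold: power ≥ 0.80 is conventionally adequate.
Power ≈ 0.81 → the study is adequately powered (power ≥ 0.80).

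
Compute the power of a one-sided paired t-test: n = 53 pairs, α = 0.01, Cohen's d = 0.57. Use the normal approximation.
Power ≈ 0.97

Power calculation (paired t-test, normal approximation):
z_β = d · √n - z_α
z_β = 0.57 · √53 - 2.326
z_β = 0.57 · 7.280 - 2.326
z_β = 1.823

Power = Φ(z_β) = Φ(1.823) ≈ 0.966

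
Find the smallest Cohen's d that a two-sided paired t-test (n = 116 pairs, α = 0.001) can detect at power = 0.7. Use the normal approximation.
d ≈ 0.35

Minimum detectable effect (paired t-test, normal approximation):
d = (z_{α/2} + z_β) / √n
d = (3.291 + 0.524) / √116
d = 3.815 / 10.770
d ≈ 0.35

By Cohen's convention (0.2 small / 0.5 medium / 0.8 large): small effect.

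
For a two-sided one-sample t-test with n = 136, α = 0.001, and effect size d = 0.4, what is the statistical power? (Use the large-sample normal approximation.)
Power ≈ 0.92

Power calculation (one-sample t-test, normal approximation):
z_β = d · √n - z_{α/2}
z_β = 0.4 · √136 - 3.291
z_β = 0.4 · 11.662 - 3.291
z_β = 1.374

Power = Φ(z_β) = Φ(1.374) ≈ 0.915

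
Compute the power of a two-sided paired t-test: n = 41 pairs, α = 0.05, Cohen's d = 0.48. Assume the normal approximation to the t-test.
Power ≈ 0.87

Power calculation (paired t-test, normal approximation):
z_β = d · √n - z_{α/2}
z_β = 0.48 · √41 - 1.960
z_β = 0.48 · 6.403 - 1.960
z_β = 1.114

Power = Φ(z_β) = Φ(1.114) ≈ 0.867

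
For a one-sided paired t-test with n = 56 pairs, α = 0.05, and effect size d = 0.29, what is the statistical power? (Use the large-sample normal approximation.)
Power ≈ 0.70

Power calculation (paired t-test, normal approximation):
z_β = d · √n - z_α
z_β = 0.29 · √56 - 1.645
z_β = 0.29 · 7.483 - 1.645
z_β = 0.525

Power = Φ(z_β) = Φ(0.525) ≈ 0.700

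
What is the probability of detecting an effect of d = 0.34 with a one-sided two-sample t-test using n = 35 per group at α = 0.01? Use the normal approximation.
Power ≈ 0.18

Power calculation (two-sample t-test, normal approximation):
z_β = d · √(n/2) - z_α
z_β = 0.34 · √(35/2) - 2.326
z_β = 0.34 · 4.183 - 2.326
z_β = -0.904

Power = Φ(z_β) = Φ(-0.904) ≈ 0.183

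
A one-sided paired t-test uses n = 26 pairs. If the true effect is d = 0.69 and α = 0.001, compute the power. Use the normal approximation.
Power ≈ 0.67

Power calculation (paired t-test, normal approximation):
z_β = d · √n - z_α
z_β = 0.69 · √26 - 3.090
z_β = 0.69 · 5.099 - 3.090
z_β = 0.428

Power = Φ(z_β) = Φ(0.428) ≈ 0.666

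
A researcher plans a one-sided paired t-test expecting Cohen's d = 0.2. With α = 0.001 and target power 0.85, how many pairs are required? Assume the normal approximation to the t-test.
n = 426 pairs

Sample size formula (paired t-test, normal approximation):
n = ((z_α + z_β) / d)²

z_α = 3.090 (for α = 0.001, one-sided)
z_β = 1.036 (for power = 0.85)
d = 0.2

n = ((3.090 + 1.036) / 0.2)²
n = (20.630)²
n ≈ 425.60
Round up to the next whole number: n = 426 pairs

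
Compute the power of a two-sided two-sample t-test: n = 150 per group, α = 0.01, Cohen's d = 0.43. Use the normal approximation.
Power ≈ 0.87

Power calculation (two-sample t-test, normal approximation):
z_β = d · √(n/2) - z_{α/2}
z_β = 0.43 · √(150/2) - 2.576
z_β = 0.43 · 8.660 - 2.576
z_β = 1.148

Power = Φ(z_β) = Φ(1.148) ≈ 0.875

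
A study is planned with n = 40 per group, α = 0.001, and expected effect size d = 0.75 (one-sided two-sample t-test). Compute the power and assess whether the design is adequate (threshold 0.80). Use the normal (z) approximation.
Power ≈ 0.60; the study is underpowered (power < 0.80)

Power calculation (two-sample t-test, normal approximation):
z_β = d · √(n/2) - z_α
z_β = 0.75 · √(40/2) - 3.090
z_β = 0.75 · 4.472 - 3.090
z_β = 0.264

Power = Φ(z_β) = Φ(0.264) ≈ 0.604

Effect size d = 0.75 is medium by Cohen's convention (0.2/0.5/0.8).

Threshold: power ≥ 0.80 is conventionally adequate.
Power ≈ 0.60 → the study is underpowered (power < 0.80).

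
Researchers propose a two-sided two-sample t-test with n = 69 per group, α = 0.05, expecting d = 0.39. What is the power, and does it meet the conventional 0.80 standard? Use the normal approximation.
Power ≈ 0.63; the study is underpowered (power < 0.80)

Power calculation (two-sample t-test, normal approximation):
z_β = d · √(n/2) - z_{α/2}
z_β = 0.39 · √(69/2) - 1.960
z_β = 0.39 · 5.874 - 1.960
z_β = 0.331

Power = Φ(z_β) = Φ(0.331) ≈ 0.630

Effect size d = 0.39 is small by Cohen's convention (0.2/0.5/0.8).

Threshold: power ≥ 0.80 is conventionally adequate.
Power ≈ 0.63 → the study is underpowered (power < 0.80).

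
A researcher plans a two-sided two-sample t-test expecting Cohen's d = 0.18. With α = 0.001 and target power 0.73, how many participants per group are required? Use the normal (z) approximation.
n = 941 per group

Sample size formula (two-sample t-test, normal approximation):
n = 2 · ((z_{α/2} + z_β) / d)²

z_{α/2} = 3.291 (for α = 0.001, two-sided)
z_β = 0.613 (for power = 0.73)
d = 0.18

n = 2 · ((3.291 + 0.613) / 0.18)²
n = 2 · (21.689)²
n ≈ 940.83
Round up to the next whole number: n = 941 per group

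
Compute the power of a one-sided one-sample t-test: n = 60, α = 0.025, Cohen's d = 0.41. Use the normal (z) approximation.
Power ≈ 0.89

Power calculation (one-sample t-test, normal approximation):
z_β = d · √n - z_α
z_β = 0.41 · √60 - 1.960
z_β = 0.41 · 7.746 - 1.960
z_β = 1.216

Power = Φ(z_β) = Φ(1.216) ≈ 0.888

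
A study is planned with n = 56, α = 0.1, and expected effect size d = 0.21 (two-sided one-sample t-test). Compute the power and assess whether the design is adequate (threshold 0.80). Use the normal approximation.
Power ≈ 0.47; the study is underpowered (power < 0.80)

Power calculation (one-sample t-test, normal approximation):
z_β = d · √n - z_{α/2}
z_β = 0.21 · √56 - 1.645
z_β = 0.21 · 7.483 - 1.645
z_β = -0.073

Power = Φ(z_β) = Φ(-0.073) ≈ 0.471

Effect size d = 0.21 is small by Cohen's convention (0.2/0.5/0.8).

Threshold: power ≥ 0.80 is conventionally adequate.
Power ≈ 0.47 → the study is underpowered (power < 0.80).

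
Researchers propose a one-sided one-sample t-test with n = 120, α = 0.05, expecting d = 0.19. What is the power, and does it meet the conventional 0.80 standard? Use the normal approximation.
Power ≈ 0.67; the study is underpowered (power < 0.80)

Power calculation (one-sample t-test, normal approximation):
z_β = d · √n - z_α
z_β = 0.19 · √120 - 1.645
z_β = 0.19 · 10.954 - 1.645
z_β = 0.436

Power = Φ(z_β) = Φ(0.436) ≈ 0.669

Effect size d = 0.19 is very small by Cohen's convention (0.2/0.5/0.8).

Threshold: power ≥ 0.80 is conventionally adequate.
Power ≈ 0.67 → the study is underpowered (power < 0.80).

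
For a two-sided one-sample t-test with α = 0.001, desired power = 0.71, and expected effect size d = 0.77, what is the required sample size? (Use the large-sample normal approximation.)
n = 25

Sample size formula (one-sample t-test, normal approximation):
n = ((z_{α/2} + z_β) / d)²

z_{α/2} = 3.291 (for α = 0.001, two-sided)
z_β = 0.553 (for power = 0.71)
d = 0.77

n = ((3.291 + 0.553) / 0.77)²
n = (4.992)²
n ≈ 24.92
Round up to the next whole number: n = 25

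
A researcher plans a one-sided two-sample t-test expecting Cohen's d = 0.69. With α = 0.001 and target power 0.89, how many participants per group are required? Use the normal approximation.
n = 79 per group

Sample size formula (two-sample t-test, normal approximation):
n = 2 · ((z_α + z_β) / d)²

z_α = 3.090 (for α = 0.001, one-sided)
z_β = 1.227 (for power = 0.89)
d = 0.69

n = 2 · ((3.090 + 1.227) / 0.69)²
n = 2 · (6.257)²
n ≈ 78.30
Round up to the next whole number: n = 79 per group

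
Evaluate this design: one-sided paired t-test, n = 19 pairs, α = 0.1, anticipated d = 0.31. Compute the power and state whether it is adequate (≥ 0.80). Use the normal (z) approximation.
Power ≈ 0.53; the study is underpowered (power < 0.80)

Power calculation (paired t-test, normal approximation):
z_β = d · √n - z_α
z_β = 0.31 · √19 - 1.282
z_β = 0.31 · 4.359 - 1.282
z_β = 0.070

Power = Φ(z_β) = Φ(0.070) ≈ 0.528

Effect size d = 0.31 is small by Cohen's convention (0.2/0.5/0.8).

Threshold: power ≥ 0.80 is conventionally adequate.
Power ≈ 0.53 → the study is underpowered (power < 0.80).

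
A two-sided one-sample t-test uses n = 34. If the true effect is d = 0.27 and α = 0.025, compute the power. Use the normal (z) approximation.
Power ≈ 0.25

Power calculation (one-sample t-test, normal approximation):
z_β = d · √n - z_{α/2}
z_β = 0.27 · √34 - 2.241
z_β = 0.27 · 5.831 - 2.241
z_β = -0.667

Power = Φ(z_β) = Φ(-0.667) ≈ 0.252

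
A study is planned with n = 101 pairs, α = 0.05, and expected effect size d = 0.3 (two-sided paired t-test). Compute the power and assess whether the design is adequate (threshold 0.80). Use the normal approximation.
Power ≈ 0.85; the study is adequately powered (power ≥ 0.80)

Power calculation (paired t-test, normal approximation):
z_β = d · √n - z_{α/2}
z_β = 0.3 · √101 - 1.960
z_β = 0.3 · 10.050 - 1.960
z_β = 1.055

Power = Φ(z_β) = Φ(1.055) ≈ 0.854

Effect size d = 0.3 is small by Cohen's convention (0.2/0.5/0.8).

Threshold: power ≥ 0.80 is conventionally adequate.
Power ≈ 0.85 → the study is adequately powered (power ≥ 0.80).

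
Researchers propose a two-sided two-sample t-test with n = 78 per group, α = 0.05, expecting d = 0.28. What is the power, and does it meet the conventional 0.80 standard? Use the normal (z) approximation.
Power ≈ 0.42; the study is underpowered (power < 0.80)

Power calculation (two-sample t-test, normal approximation):
z_β = d · √(n/2) - z_{α/2}
z_β = 0.28 · √(78/2) - 1.960
z_β = 0.28 · 6.245 - 1.960
z_β = -0.211

Power = Φ(z_β) = Φ(-0.211) ≈ 0.416

Effect size d = 0.28 is small by Cohen's convention (0.2/0.5/0.8).

Threshold: power ≥ 0.80 is conventionally adequate.
Power ≈ 0.42 → the study is underpowered (power < 0.80).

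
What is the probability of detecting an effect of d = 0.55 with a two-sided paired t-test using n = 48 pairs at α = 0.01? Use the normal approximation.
Power ≈ 0.89

Power calculation (paired t-test, normal approximation):
z_β = d · √n - z_{α/2}
z_β = 0.55 · √48 - 2.576
z_β = 0.55 · 6.928 - 2.576
z_β = 1.235

Power = Φ(z_β) = Φ(1.235) ≈ 0.892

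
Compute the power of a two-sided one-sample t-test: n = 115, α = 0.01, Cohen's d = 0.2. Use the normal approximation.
Power ≈ 0.33

Power calculation (one-sample t-test, normal approximation):
z_β = d · √n - z_{α/2}
z_β = 0.2 · √115 - 2.576
z_β = 0.2 · 10.724 - 2.576
z_β = -0.431

Power = Φ(z_β) = Φ(-0.431) ≈ 0.333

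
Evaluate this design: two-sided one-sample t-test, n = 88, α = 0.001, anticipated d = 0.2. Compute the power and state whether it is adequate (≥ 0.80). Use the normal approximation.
Power ≈ 0.08; the study is underpowered (power < 0.80)

Power calculation (one-sample t-test, normal approximation):
z_β = d · √n - z_{α/2}
z_β = 0.2 · √88 - 3.291
z_β = 0.2 · 9.381 - 3.291
z_β = -1.414

Power = Φ(z_β) = Φ(-1.414) ≈ 0.079

Effect size d = 0.2 is small by Cohen's convention (0.2/0.5/0.8).

Threshold: power ≥ 0.80 is conventionally adequate.
Power ≈ 0.08 → the study is underpowered (power < 0.80).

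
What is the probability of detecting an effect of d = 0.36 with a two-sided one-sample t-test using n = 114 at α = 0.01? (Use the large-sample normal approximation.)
Power ≈ 0.90

Power calculation (one-sample t-test, normal approximation):
z_β = d · √n - z_{α/2}
z_β = 0.36 · √114 - 2.576
z_β = 0.36 · 10.677 - 2.576
z_β = 1.268

Power = Φ(z_β) = Φ(1.268) ≈ 0.898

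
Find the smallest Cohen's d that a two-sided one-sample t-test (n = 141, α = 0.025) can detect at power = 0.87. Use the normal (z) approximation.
d ≈ 0.28

Minimum detectable effect (one-sample t-test, normal approximation):
d = (z_{α/2} + z_β) / √n
d = (2.241 + 1.126) / √141
d = 3.368 / 11.874
d ≈ 0.28

By Cohen's convention (0.2 small / 0.5 medium / 0.8 large): small effect.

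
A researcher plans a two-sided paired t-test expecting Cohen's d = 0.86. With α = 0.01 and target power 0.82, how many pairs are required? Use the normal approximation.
n = 17 pairs

Sample size formula (paired t-test, normal approximation):
n = ((z_{α/2} + z_β) / d)²

z_{α/2} = 2.576 (for α = 0.01, two-sided)
z_β = 0.915 (for power = 0.82)
d = 0.86

n = ((2.576 + 0.915) / 0.86)²
n = (4.059)²
n ≈ 16.48
Round up to the next whole number: n = 17 pairs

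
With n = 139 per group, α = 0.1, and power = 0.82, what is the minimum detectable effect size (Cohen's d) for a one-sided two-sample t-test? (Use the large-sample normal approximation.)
d ≈ 0.26

Minimum detectable effect (two-sample t-test, normal approximation):
d = (z_α + z_β) / √(n/2)
d = (1.282 + 0.915) / √(139/2)
d = 2.197 / 8.337
d ≈ 0.26

By Cohen's convention (0.2 small / 0.5 medium / 0.8 large): small effect.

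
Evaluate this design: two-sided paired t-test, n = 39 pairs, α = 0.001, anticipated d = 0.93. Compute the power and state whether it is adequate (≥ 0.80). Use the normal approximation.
Power ≈ 0.99; the study is adequately powered (power ≥ 0.80)

Power calculation (paired t-test, normal approximation):
z_β = d · √n - z_{α/2}
z_β = 0.93 · √39 - 3.291
z_β = 0.93 · 6.245 - 3.291
z_β = 2.517

Power = Φ(z_β) = Φ(2.517) ≈ 0.994

Effect size d = 0.93 is large by Cohen's convention (0.2/0.5/0.8).

Threshold: power ≥ 0.80 is conventionally adequate.
Power ≈ 0.99 → the study is adequately powered (power ≥ 0.80).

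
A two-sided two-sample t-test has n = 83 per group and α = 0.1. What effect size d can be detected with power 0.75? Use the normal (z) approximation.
d ≈ 0.36

Minimum detectable effect (two-sample t-test, normal approximation):
d = (z_{α/2} + z_β) / √(n/2)
d = (1.645 + 0.674) / √(83/2)
d = 2.319 / 6.442
d ≈ 0.36

By Cohen's convention (0.2 small / 0.5 medium / 0.8 large): small effect.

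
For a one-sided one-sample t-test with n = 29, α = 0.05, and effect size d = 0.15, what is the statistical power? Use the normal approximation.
Power ≈ 0.20

Power calculation (one-sample t-test, normal approximation):
z_β = d · √n - z_α
z_β = 0.15 · √29 - 1.645
z_β = 0.15 · 5.385 - 1.645
z_β = -0.837

Power = Φ(z_β) = Φ(-0.837) ≈ 0.201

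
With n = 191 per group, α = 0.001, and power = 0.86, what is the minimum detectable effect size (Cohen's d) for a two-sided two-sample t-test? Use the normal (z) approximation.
d ≈ 0.45

Minimum detectable effect (two-sample t-test, normal approximation):
d = (z_{α/2} + z_β) / √(n/2)
d = (3.291 + 1.080) / √(191/2)
d = 4.371 / 9.772
d ≈ 0.45

By Cohen's convention (0.2 small / 0.5 medium / 0.8 large): small effect.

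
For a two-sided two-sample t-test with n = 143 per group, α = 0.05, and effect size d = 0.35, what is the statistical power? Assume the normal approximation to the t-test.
Power ≈ 0.84

Power calculation (two-sample t-test, normal approximation):
z_β = d · √(n/2) - z_{α/2}
z_β = 0.35 · √(143/2) - 1.960
z_β = 0.35 · 8.456 - 1.960
z_β = 1.000

Power = Φ(z_β) = Φ(1.000) ≈ 0.841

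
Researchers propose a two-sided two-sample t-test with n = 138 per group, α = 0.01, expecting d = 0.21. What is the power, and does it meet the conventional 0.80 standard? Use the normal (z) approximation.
Power ≈ 0.20; the study is underpowered (power < 0.80)

Power calculation (two-sample t-test, normal approximation):
z_β = d · √(n/2) - z_{α/2}
z_β = 0.21 · √(138/2) - 2.576
z_β = 0.21 · 8.307 - 2.576
z_β = -0.831

Power = Φ(z_β) = Φ(-0.831) ≈ 0.203

Effect size d = 0.21 is small by Cohen's convention (0.2/0.5/0.8).

Threshold: power ≥ 0.80 is conventionally adequate.
Power ≈ 0.20 → the study is underpowered (power < 0.80).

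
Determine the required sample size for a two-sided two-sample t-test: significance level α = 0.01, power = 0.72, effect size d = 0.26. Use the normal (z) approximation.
n = 296 per group

Sample size formula (two-sample t-test, normal approximation):
n = 2 · ((z_{α/2} + z_β) / d)²

z_{α/2} = 2.576 (for α = 0.01, two-sided)
z_β = 0.583 (for power = 0.72)
d = 0.26

n = 2 · ((2.576 + 0.583) / 0.26)²
n = 2 · (12.150)²
n ≈ 295.25
Round up to the next whole number: n = 296 per group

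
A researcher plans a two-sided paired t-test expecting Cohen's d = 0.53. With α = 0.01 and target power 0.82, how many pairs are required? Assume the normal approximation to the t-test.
n = 44 pairs

Sample size formula (paired t-test, normal approximation):
n = ((z_{α/2} + z_β) / d)²

z_{α/2} = 2.576 (for α = 0.01, two-sided)
z_β = 0.915 (for power = 0.82)
d = 0.53

n = ((2.576 + 0.915) / 0.53)²
n = (6.587)²
n ≈ 43.39
Round up to the next whole number: n = 44 pairs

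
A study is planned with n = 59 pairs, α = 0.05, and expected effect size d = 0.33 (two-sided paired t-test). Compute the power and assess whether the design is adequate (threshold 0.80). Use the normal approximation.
Power ≈ 0.72; the study is underpowered (power < 0.80)

Power calculation (paired t-test, normal approximation):
z_β = d · √n - z_{α/2}
z_β = 0.33 · √59 - 1.960
z_β = 0.33 · 7.681 - 1.960
z_β = 0.575

Power = Φ(z_β) = Φ(0.575) ≈ 0.717

Effect size d = 0.33 is small by Cohen's convention (0.2/0.5/0.8).

Threshold: power ≥ 0.80 is conventionally adequate.
Power ≈ 0.72 → the study is underpowered (power < 0.80).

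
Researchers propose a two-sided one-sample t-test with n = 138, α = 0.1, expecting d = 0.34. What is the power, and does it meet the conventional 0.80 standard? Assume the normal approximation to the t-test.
Power ≈ 0.99; the study is adequately powered (power ≥ 0.80)

Power calculation (one-sample t-test, normal approximation):
z_β = d · √n - z_{α/2}
z_β = 0.34 · √138 - 1.645
z_β = 0.34 · 11.747 - 1.645
z_β = 2.349

Power = Φ(z_β) = Φ(2.349) ≈ 0.991

Effect size d = 0.34 is small by Cohen's convention (0.2/0.5/0.8).

Threshold: power ≥ 0.80 is conventionally adequate.
Power ≈ 0.99 → the study is adequately powered (power ≥ 0.80).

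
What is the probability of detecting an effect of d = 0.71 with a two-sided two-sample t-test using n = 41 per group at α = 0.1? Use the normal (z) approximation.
Power ≈ 0.94

Power calculation (two-sample t-test, normal approximation):
z_β = d · √(n/2) - z_{α/2}
z_β = 0.71 · √(41/2) - 1.645
z_β = 0.71 · 4.528 - 1.645
z_β = 1.570

Power = Φ(z_β) = Φ(1.570) ≈ 0.942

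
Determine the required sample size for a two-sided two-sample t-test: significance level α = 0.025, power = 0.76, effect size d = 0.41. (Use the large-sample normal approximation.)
n = 104 per group

Sample size formula (two-sample t-test, normal approximation):
n = 2 · ((z_{α/2} + z_β) / d)²

z_{α/2} = 2.241 (for α = 0.025, two-sided)
z_β = 0.706 (for power = 0.76)
d = 0.41

n = 2 · ((2.241 + 0.706) / 0.41)²
n = 2 · (7.188)²
n ≈ 103.33
Round up to the next whole number: n = 104 per group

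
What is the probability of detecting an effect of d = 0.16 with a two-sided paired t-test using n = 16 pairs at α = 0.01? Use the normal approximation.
Power ≈ 0.03

Power calculation (paired t-test, normal approximation):
z_β = d · √n - z_{α/2}
z_β = 0.16 · √16 - 2.576
z_β = 0.16 · 4.000 - 2.576
z_β = -1.936

Power = Φ(z_β) = Φ(-1.936) ≈ 0.026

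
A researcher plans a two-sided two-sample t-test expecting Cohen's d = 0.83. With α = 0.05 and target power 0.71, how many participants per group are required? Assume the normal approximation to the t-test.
n = 19 per group

Sample size formula (two-sample t-test, normal approximation):
n = 2 · ((z_{α/2} + z_β) / d)²

z_{α/2} = 1.960 (for α = 0.05, two-sided)
z_β = 0.553 (for power = 0.71)
d = 0.83

n = 2 · ((1.960 + 0.553) / 0.83)²
n = 2 · (3.028)²
n ≈ 18.34
Round up to the next whole number: n = 19 per group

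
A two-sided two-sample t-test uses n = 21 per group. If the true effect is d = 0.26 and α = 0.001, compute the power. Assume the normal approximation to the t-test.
Power ≈ 0.01

Power calculation (two-sample t-test, normal approximation):
z_β = d · √(n/2) - z_{α/2}
z_β = 0.26 · √(21/2) - 3.291
z_β = 0.26 · 3.240 - 3.291
z_β = -2.448

Power = Φ(z_β) = Φ(-2.448) ≈ 0.007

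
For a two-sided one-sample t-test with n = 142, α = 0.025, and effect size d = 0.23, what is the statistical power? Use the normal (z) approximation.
Power ≈ 0.69

Power calculation (one-sample t-test, normal approximation):
z_β = d · √n - z_{α/2}
z_β = 0.23 · √142 - 2.241
z_β = 0.23 · 11.916 - 2.241
z_β = 0.499

Power = Φ(z_β) = Φ(0.499) ≈ 0.691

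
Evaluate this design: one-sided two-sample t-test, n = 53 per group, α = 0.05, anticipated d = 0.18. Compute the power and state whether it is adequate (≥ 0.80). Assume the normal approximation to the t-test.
Power ≈ 0.24; the study is underpowered (power < 0.80)

Power calculation (two-sample t-test, normal approximation):
z_β = d · √(n/2) - z_α
z_β = 0.18 · √(53/2) - 1.645
z_β = 0.18 · 5.148 - 1.645
z_β = -0.718

Power = Φ(z_β) = Φ(-0.718) ≈ 0.236

Effect size d = 0.18 is very small by Cohen's convention (0.2/0.5/0.8).

Threshold: power ≥ 0.80 is conventionally adequate.
Power ≈ 0.24 → the study is underpowered (power < 0.80).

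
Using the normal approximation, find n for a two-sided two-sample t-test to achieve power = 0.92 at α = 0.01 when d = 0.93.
n = 37 per group

Sample size formula (two-sample t-test, normal approximation):
n = 2 · ((z_{α/2} + z_β) / d)²

z_{α/2} = 2.576 (for α = 0.01, two-sided)
z_β = 1.405 (for power = 0.92)
d = 0.93

n = 2 · ((2.576 + 1.405) / 0.93)²
n = 2 · (4.281)²
n ≈ 36.65
Round up to the next whole number: n = 37 per group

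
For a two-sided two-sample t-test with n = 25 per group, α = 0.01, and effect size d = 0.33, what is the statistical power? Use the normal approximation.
Power ≈ 0.08

Power calculation (two-sample t-test, normal approximation):
z_β = d · √(n/2) - z_{α/2}
z_β = 0.33 · √(25/2) - 2.576
z_β = 0.33 · 3.536 - 2.576
z_β = -1.409

Power = Φ(z_β) = Φ(-1.409) ≈ 0.079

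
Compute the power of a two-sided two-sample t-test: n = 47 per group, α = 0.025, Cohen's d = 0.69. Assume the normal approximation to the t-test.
Power ≈ 0.87

Power calculation (two-sample t-test, normal approximation):
z_β = d · √(n/2) - z_{α/2}
z_β = 0.69 · √(47/2) - 2.241
z_β = 0.69 · 4.848 - 2.241
z_β = 1.103

Power = Φ(z_β) = Φ(1.103) ≈ 0.865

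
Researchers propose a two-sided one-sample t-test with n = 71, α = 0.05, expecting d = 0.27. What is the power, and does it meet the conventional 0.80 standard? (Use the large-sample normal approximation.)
Power ≈ 0.62; the study is underpowered (power < 0.80)

Power calculation (one-sample t-test, normal approximation):
z_β = d · √n - z_{α/2}
z_β = 0.27 · √71 - 1.960
z_β = 0.27 · 8.426 - 1.960
z_β = 0.315

Power = Φ(z_β) = Φ(0.315) ≈ 0.624

Effect size d = 0.27 is small by Cohen's convention (0.2/0.5/0.8).

Threshold: power ≥ 0.80 is conventionally adequate.
Power ≈ 0.62 → the study is underpowered (power < 0.80).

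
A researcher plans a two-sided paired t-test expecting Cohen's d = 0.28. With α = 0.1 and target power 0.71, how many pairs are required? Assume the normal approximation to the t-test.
n = 62 pairs

Sample size formula (paired t-test, normal approximation):
n = ((z_{α/2} + z_β) / d)²

z_{α/2} = 1.645 (for α = 0.1, two-sided)
z_β = 0.553 (for power = 0.71)
d = 0.28

n = ((1.645 + 0.553) / 0.28)²
n = (7.850)²
n ≈ 61.62
Round up to the next whole number: n = 62 pairs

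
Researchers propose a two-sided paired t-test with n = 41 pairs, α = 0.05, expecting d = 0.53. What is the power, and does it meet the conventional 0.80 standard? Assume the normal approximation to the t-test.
Power ≈ 0.92; the study is adequately powered (power ≥ 0.80)

Power calculation (paired t-test, normal approximation):
z_β = d · √n - z_{α/2}
z_β = 0.53 · √41 - 1.960
z_β = 0.53 · 6.403 - 1.960
z_β = 1.434

Power = Φ(z_β) = Φ(1.434) ≈ 0.924

Effect size d = 0.53 is medium by Cohen's convention (0.2/0.5/0.8).

Threshold: power ≥ 0.80 is conventionally adequate.
Power ≈ 0.92 → the study is adequately powered (power ≥ 0.80).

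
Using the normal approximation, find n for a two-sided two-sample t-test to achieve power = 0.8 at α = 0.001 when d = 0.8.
n = 54 per group

Sample size formula (two-sample t-test, normal approximation):
n = 2 · ((z_{α/2} + z_β) / d)²

z_{α/2} = 3.291 (for α = 0.001, two-sided)
z_β = 0.842 (for power = 0.8)
d = 0.8

n = 2 · ((3.291 + 0.842) / 0.8)²
n = 2 · (5.166)²
n ≈ 53.38
Round up to the next whole number: n = 54 per group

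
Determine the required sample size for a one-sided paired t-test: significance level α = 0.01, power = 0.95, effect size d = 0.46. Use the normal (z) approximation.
n = 75 pairs

Sample size formula (paired t-test, normal approximation):
n = ((z_α + z_β) / d)²

z_α = 2.326 (for α = 0.01, one-sided)
z_β = 1.645 (for power = 0.95)
d = 0.46

n = ((2.326 + 1.645) / 0.46)²
n = (8.633)²
n ≈ 74.53
Round up to the next whole number: n = 75 pairs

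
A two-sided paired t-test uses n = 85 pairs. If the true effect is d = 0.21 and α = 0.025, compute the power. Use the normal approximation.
Power ≈ 0.38

Power calculation (paired t-test, normal approximation):
z_β = d · √n - z_{α/2}
z_β = 0.21 · √85 - 2.241
z_β = 0.21 · 9.220 - 2.241
z_β = -0.305

Power = Φ(z_β) = Φ(-0.305) ≈ 0.380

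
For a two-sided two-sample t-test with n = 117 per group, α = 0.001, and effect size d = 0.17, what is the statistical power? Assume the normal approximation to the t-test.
Power ≈ 0.02

Power calculation (two-sample t-test, normal approximation):
z_β = d · √(n/2) - z_{α/2}
z_β = 0.17 · √(117/2) - 3.291
z_β = 0.17 · 7.649 - 3.291
z_β = -1.990

Power = Φ(z_β) = Φ(-1.990) ≈ 0.023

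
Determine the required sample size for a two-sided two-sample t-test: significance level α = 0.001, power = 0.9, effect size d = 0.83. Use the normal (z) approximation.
n = 61 per group

Sample size formula (two-sample t-test, normal approximation):
n = 2 · ((z_{α/2} + z_β) / d)²

z_{α/2} = 3.291 (for α = 0.001, two-sided)
z_β = 1.282 (for power = 0.9)
d = 0.83

n = 2 · ((3.291 + 1.282) / 0.83)²
n = 2 · (5.510)²
n ≈ 60.72
Round up to the next whole number: n = 61 per group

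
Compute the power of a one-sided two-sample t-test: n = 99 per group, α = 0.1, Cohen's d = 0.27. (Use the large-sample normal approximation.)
Power ≈ 0.73

Power calculation (two-sample t-test, normal approximation):
z_β = d · √(n/2) - z_α
z_β = 0.27 · √(99/2) - 1.282
z_β = 0.27 · 7.036 - 1.282
z_β = 0.618

Power = Φ(z_β) = Φ(0.618) ≈ 0.732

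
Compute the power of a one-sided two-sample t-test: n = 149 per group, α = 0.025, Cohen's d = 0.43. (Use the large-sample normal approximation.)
Power ≈ 0.96

Power calculation (two-sample t-test, normal approximation):
z_β = d · √(n/2) - z_α
z_β = 0.43 · √(149/2) - 1.960
z_β = 0.43 · 8.631 - 1.960
z_β = 1.752

Power = Φ(z_β) = Φ(1.752) ≈ 0.960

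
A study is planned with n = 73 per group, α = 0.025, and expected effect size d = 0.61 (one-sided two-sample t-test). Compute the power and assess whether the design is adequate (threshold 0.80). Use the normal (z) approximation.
Power ≈ 0.96; the study is adequately powered (power ≥ 0.80)

Power calculation (two-sample t-test, normal approximation):
z_β = d · √(n/2) - z_α
z_β = 0.61 · √(73/2) - 1.960
z_β = 0.61 · 6.042 - 1.960
z_β = 1.725

Power = Φ(z_β) = Φ(1.725) ≈ 0.958

Effect size d = 0.61 is medium by Cohen's convention (0.2/0.5/0.8).

Threshold: power ≥ 0.80 is conventionally adequate.
Power ≈ 0.96 → the study is adequately powered (power ≥ 0.80).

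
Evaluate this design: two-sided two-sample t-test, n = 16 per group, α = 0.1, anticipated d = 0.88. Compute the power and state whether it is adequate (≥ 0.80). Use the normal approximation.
Power ≈ 0.80; the study is adequately powered (power ≥ 0.80)

Power calculation (two-sample t-test, normal approximation):
z_β = d · √(n/2) - z_{α/2}
z_β = 0.88 · √(16/2) - 1.645
z_β = 0.88 · 2.828 - 1.645
z_β = 0.844

Power = Φ(z_β) = Φ(0.844) ≈ 0.801

Effect size d = 0.88 is large by Cohen's convention (0.2/0.5/0.8).

Threshold: power ≥ 0.80 is conventionally adequate.
Power ≈ 0.80 → the study is adequately powered (power ≥ 0.80).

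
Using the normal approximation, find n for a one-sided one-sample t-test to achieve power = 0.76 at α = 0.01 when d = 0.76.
n = 16

Sample size formula (one-sample t-test, normal approximation):
n = ((z_α + z_β) / d)²

z_α = 2.326 (for α = 0.01, one-sided)
z_β = 0.706 (for power = 0.76)
d = 0.76

n = ((2.326 + 0.706) / 0.76)²
n = (3.989)²
n ≈ 15.91
Round up to the next whole number: n = 16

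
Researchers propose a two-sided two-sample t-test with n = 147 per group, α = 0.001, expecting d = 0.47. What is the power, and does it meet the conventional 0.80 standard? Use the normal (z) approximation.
Power ≈ 0.77; the study is underpowered (power < 0.80)

Power calculation (two-sample t-test, normal approximation):
z_β = d · √(n/2) - z_{α/2}
z_β = 0.47 · √(147/2) - 3.291
z_β = 0.47 · 8.573 - 3.291
z_β = 0.739

Power = Φ(z_β) = Φ(0.739) ≈ 0.770

Effect size d = 0.47 is small by Cohen's convention (0.2/0.5/0.8).

Threshold: power ≥ 0.80 is conventionally adequate.
Power ≈ 0.77 → the study is underpowered (power < 0.80).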